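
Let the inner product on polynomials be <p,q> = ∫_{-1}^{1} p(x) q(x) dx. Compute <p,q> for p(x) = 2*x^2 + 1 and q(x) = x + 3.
<p,q> = 10

Expand the product: p(x)·q(x) = 2*x^3 + 6*x^2 + x + 3.
∫_{-1}^{1} of each monomial x^k gives [2/(k+1) if k even, 0 if k odd]. Integrating term-by-term (or equivalently evaluating the antiderivative F(x) = x^4/2 + 2*x^3 + x^2/2 + 3*x at the endpoints):
  F(1) − F(−1) = 6 − (-4) = 10.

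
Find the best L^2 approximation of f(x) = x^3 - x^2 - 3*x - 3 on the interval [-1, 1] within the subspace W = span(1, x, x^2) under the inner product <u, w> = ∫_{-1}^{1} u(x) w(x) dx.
g(x) = -x^2 - 12*x/5 - 3

The best approximation g ∈ W is the orthogonal projection of f onto W. Writing g = a_0 + a_1 x + a_2 x^2, the coefficients solve the normal equations G · a = b where
  G_{ij} = <φ_i, φ_j> and b_i = <f, φ_i>, with φ_0 = 1, φ_1 = x, φ_2 = x^2.
G =
  [2, 0, 2/3]
  [0, 2/3, 0]
  [2/3, 0, 2/5],
b = (-20/3, -8/5, -12/5).
Solving gives a_0 = -3, a_1 = -12/5, a_2 = -1, so
  g(x) = -x^2 - 12*x/5 - 3.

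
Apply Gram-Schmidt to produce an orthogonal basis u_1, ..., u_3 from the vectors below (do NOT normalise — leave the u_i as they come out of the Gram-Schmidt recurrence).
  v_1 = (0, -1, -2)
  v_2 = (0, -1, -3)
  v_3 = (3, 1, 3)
Orthogonal basis:
  u_1 = (0, -1, -2)
  u_2 = (0, 2/5, -1/5)
  u_3 = (3, 0, 0)

Apply the Gram-Schmidt recurrence
  u_1 = v_1
  u_i = v_i − Σ_{j<i} ((v_i · u_j) / (u_j · u_j)) · u_j.

Step by step this gives:
  u_1 = (0, -1, -2)
  u_2 = (0, 2/5, -1/5)
  u_3 = (3, 0, 0)

Orthogonality check:
  u_2 · u_1 = 0 (should be 0)
  u_3 · u_1 = 0 (should be 0)
  u_3 · u_2 = 0 (should be 0)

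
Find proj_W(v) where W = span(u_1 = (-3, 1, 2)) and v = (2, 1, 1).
proj_W(v) = (9/14, -3/14, -3/7)

Set up U = [u_1 | ... | u_1] ∈ R^(3×1). The projector onto W = col(U) is P = U (U^T U)^(-1) U^T.
Compute U^T U =
  [14],
and U^T v = (-3).
Solve U^T U · c = U^T v for the coefficients: c = (-3/14). The projection is proj_W(v) = U c.
Check: (v - proj_W(v)) · u_1 = 0  (should be 0).
Result: proj_W(v) = (9/14, -3/14, -3/7).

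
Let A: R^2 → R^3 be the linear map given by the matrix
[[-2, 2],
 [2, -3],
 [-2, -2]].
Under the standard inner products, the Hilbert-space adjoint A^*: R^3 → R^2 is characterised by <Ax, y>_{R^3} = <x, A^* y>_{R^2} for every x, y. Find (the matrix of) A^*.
A^* = A^T =
[[-2, 2, -2],
 [2, -3, -2]]

For real matrices with standard dot products, the defining identity <Ax, y> = <x, A^* y> gives (Ax)^T y = x^T (A^*) y, i.e. x^T A^T y = x^T (A^*) y. Since this holds for all x, y, we must have A^* = A^T. Therefore
A^* =
[[-2, 2, -2],
 [2, -3, -2]].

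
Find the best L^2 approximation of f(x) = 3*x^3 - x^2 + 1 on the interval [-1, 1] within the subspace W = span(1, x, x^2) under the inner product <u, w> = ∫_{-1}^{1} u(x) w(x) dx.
g(x) = -x^2 + 9*x/5 + 1

The best approximation g ∈ W is the orthogonal projection of f onto W. Writing g = a_0 + a_1 x + a_2 x^2, the coefficients solve the normal equations G · a = b where
  G_{ij} = <φ_i, φ_j> and b_i = <f, φ_i>, with φ_0 = 1, φ_1 = x, φ_2 = x^2.
G =
  [2, 0, 2/3]
  [0, 2/3, 0]
  [2/3, 0, 2/5],
b = (4/3, 6/5, 4/15).
Solving gives a_0 = 1, a_1 = 9/5, a_2 = -1, so
  g(x) = -x^2 + 9*x/5 + 1.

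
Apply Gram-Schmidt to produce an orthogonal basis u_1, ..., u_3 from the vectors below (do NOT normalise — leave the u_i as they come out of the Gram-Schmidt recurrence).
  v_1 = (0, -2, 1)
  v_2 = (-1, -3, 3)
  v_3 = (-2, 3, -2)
Orthogonal basis:
  u_1 = (0, -2, 1)
  u_2 = (-1, 3/5, 6/5)
  u_3 = (-3/2, -1/2, -1)

Apply the Gram-Schmidt recurrence
  u_1 = v_1
  u_i = v_i − Σ_{j<i} ((v_i · u_j) / (u_j · u_j)) · u_j.

Step by step this gives:
  u_1 = (0, -2, 1)
  u_2 = (-1, 3/5, 6/5)
  u_3 = (-3/2, -1/2, -1)

Orthogonality check:
  u_2 · u_1 = 0 (should be 0)
  u_3 · u_1 = 0 (should be 0)
  u_3 · u_2 = 0 (should be 0)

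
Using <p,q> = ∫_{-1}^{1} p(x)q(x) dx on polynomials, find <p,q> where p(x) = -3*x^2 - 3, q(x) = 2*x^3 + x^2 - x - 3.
<p,q> = 104/5

Expand the product: p(x)·q(x) = -6*x^5 - 3*x^4 - 3*x^3 + 6*x^2 + 3*x + 9.
∫_{-1}^{1} of each monomial x^k gives [2/(k+1) if k even, 0 if k odd]. Integrating term-by-term (or equivalently evaluating the antiderivative F(x) = -x^6 - 3*x^5/5 - 3*x^4/4 + 2*x^3 + 3*x^2/2 + 9*x at the endpoints):
  F(1) − F(−1) = 203/20 − (-213/20) = 104/5.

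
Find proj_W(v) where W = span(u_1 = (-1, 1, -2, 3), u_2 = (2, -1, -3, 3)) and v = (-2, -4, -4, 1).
proj_W(v) = (69/67, -30/67, -135/67, 144/67)

Set up U = [u_1 | ... | u_2] ∈ R^(4×2). The projector onto W = col(U) is P = U (U^T U)^(-1) U^T.
Compute U^T U =
  [15, 12]
  [12, 23],
and U^T v = (9, 15).
Solve U^T U · c = U^T v for the coefficients: c = (9/67, 39/67). The projection is proj_W(v) = U c.
Check: (v - proj_W(v)) · u_1 = 0  (should be 0).
Check: (v - proj_W(v)) · u_2 = 0  (should be 0).
Result: proj_W(v) = (69/67, -30/67, -135/67, 144/67).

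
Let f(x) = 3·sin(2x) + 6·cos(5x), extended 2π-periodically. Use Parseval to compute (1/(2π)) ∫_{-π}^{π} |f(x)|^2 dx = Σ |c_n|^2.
Σ |c_n|^2 = 45/2

Expand |f|^2 and use orthogonality of {sin(nx), cos(mx)} on [-π, π]:
  ∫_{-π}^{π} sin(nx)^2 dx = π, ∫ cos(mx)^2 dx = π, and cross terms integrate to 0.
So ∫_{-π}^{π} f(x)^2 dx = 3^2 · π + 6^2 · π = (9 + 36)π.
Divide by 2π: (9 + 36)/2 = 45/2.
By Parseval, this equals Σ |c_n|^2.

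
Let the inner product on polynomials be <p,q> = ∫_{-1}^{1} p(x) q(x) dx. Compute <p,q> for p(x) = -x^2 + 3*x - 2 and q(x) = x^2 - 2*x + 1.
<p,q> = -52/5

Expand the product: p(x)·q(x) = -x^4 + 5*x^3 - 9*x^2 + 7*x - 2.
∫_{-1}^{1} of each monomial x^k gives [2/(k+1) if k even, 0 if k odd]. Integrating term-by-term (or equivalently evaluating the antiderivative F(x) = -x^5/5 + 5*x^4/4 - 3*x^3 + 7*x^2/2 - 2*x at the endpoints):
  F(1) − F(−1) = -9/20 − (199/20) = -52/5.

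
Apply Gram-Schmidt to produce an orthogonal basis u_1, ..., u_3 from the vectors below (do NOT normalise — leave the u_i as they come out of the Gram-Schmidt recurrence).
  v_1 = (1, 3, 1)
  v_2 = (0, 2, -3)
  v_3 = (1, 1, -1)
Orthogonal basis:
  u_1 = (1, 3, 1)
  u_2 = (-3/11, 13/11, -36/11)
  u_3 = (55/67, -15/67, -10/67)

Apply the Gram-Schmidt recurrence
  u_1 = v_1
  u_i = v_i − Σ_{j<i} ((v_i · u_j) / (u_j · u_j)) · u_j.

Step by step this gives:
  u_1 = (1, 3, 1)
  u_2 = (-3/11, 13/11, -36/11)
  u_3 = (55/67, -15/67, -10/67)

Orthogonality check:
  u_2 · u_1 = 0 (should be 0)
  u_3 · u_1 = 0 (should be 0)
  u_3 · u_2 = 0 (should be 0)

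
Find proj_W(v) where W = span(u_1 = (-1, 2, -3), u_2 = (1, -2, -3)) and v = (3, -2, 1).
proj_W(v) = (7/5, -14/5, 1)

Set up U = [u_1 | ... | u_2] ∈ R^(3×2). The projector onto W = col(U) is P = U (U^T U)^(-1) U^T.
Compute U^T U =
  [14, 4]
  [4, 14],
and U^T v = (-10, 4).
Solve U^T U · c = U^T v for the coefficients: c = (-13/15, 8/15). The projection is proj_W(v) = U c.
Check: (v - proj_W(v)) · u_1 = 0  (should be 0).
Check: (v - proj_W(v)) · u_2 = 0  (should be 0).
Result: proj_W(v) = (7/5, -14/5, 1).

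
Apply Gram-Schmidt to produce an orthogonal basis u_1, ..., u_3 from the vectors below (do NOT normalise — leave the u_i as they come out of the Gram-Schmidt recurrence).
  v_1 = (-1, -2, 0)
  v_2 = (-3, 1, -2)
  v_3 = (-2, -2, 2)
Orthogonal basis:
  u_1 = (-1, -2, 0)
  u_2 = (-14/5, 7/5, -2)
  u_3 = (-24/23, 12/23, 42/23)

Apply the Gram-Schmidt recurrence
  u_1 = v_1
  u_i = v_i − Σ_{j<i} ((v_i · u_j) / (u_j · u_j)) · u_j.

Step by step this gives:
  u_1 = (-1, -2, 0)
  u_2 = (-14/5, 7/5, -2)
  u_3 = (-24/23, 12/23, 42/23)

Orthogonality check:
  u_2 · u_1 = 0 (should be 0)
  u_3 · u_1 = 0 (should be 0)
  u_3 · u_2 = 0 (should be 0)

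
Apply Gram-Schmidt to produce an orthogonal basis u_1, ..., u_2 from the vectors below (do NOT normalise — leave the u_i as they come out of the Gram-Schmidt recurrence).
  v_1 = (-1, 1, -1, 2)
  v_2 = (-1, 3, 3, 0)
Orthogonal basis:
  u_1 = (-1, 1, -1, 2)
  u_2 = (-6/7, 20/7, 22/7, -2/7)

Apply the Gram-Schmidt recurrence
  u_1 = v_1
  u_i = v_i − Σ_{j<i} ((v_i · u_j) / (u_j · u_j)) · u_j.

Step by step this gives:
  u_1 = (-1, 1, -1, 2)
  u_2 = (-6/7, 20/7, 22/7, -2/7)

Orthogonality check:
  u_2 · u_1 = 0 (should be 0)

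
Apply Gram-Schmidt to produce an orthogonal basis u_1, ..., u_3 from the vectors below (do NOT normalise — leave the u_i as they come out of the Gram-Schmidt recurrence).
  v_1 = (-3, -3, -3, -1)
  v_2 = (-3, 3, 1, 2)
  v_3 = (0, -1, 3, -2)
Orthogonal basis:
  u_1 = (-3, -3, -3, -1)
  u_2 = (-99/28, 69/28, 13/28, 51/28)
  u_3 = (-732/619, -559/619, 1653/619, -1086/619)

Apply the Gram-Schmidt recurrence
  u_1 = v_1
  u_i = v_i − Σ_{j<i} ((v_i · u_j) / (u_j · u_j)) · u_j.

Step by step this gives:
  u_1 = (-3, -3, -3, -1)
  u_2 = (-99/28, 69/28, 13/28, 51/28)
  u_3 = (-732/619, -559/619, 1653/619, -1086/619)

Orthogonality check:
  u_2 · u_1 = 0 (should be 0)
  u_3 · u_1 = 0 (should be 0)
  u_3 · u_2 = 0 (should be 0)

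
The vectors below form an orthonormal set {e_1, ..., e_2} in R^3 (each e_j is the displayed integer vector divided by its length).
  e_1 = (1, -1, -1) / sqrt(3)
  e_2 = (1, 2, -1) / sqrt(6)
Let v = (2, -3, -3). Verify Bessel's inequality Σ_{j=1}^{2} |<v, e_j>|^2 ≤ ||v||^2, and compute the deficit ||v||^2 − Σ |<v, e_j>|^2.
Σ |<v, e_j>|^2 = 43/2; ||v||^2 = 22; deficit = 1/2

Write each e_j = u_j / sqrt(<u_j, u_j>) where u_j is the displayed integer vector. Then <v, e_j> = <v, u_j> / sqrt(<u_j, u_j>), so |<v, e_j>|^2 = <v, u_j>^2 / <u_j, u_j>.
Coefficients: <v, e_1> = 8/sqrt(3), <v, e_2> = -1/sqrt(6).
Square and sum: Σ |<v, e_j>|^2 = 43/2.
Compute ||v||^2 = v·v = 22.
Deficit = 22 − 43/2 = 1/2 ≥ 0, confirming Bessel's inequality. (The deficit equals ||v − Σ <v,e_j> e_j||^2, the squared distance from v to span{e_j}.)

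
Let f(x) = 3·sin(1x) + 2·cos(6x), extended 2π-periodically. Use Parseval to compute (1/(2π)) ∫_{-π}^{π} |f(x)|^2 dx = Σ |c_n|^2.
Σ |c_n|^2 = 13/2

Expand |f|^2 and use orthogonality of {sin(nx), cos(mx)} on [-π, π]:
  ∫_{-π}^{π} sin(nx)^2 dx = π, ∫ cos(mx)^2 dx = π, and cross terms integrate to 0.
So ∫_{-π}^{π} f(x)^2 dx = 3^2 · π + 2^2 · π = (9 + 4)π.
Divide by 2π: (9 + 4)/2 = 13/2.
By Parseval, this equals Σ |c_n|^2.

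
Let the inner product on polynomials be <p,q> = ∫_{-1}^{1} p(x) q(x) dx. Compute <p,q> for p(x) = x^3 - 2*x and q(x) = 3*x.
<p,q> = -14/5

Expand the product: p(x)·q(x) = 3*x^4 - 6*x^2.
∫_{-1}^{1} of each monomial x^k gives [2/(k+1) if k even, 0 if k odd]. Integrating term-by-term (or equivalently evaluating the antiderivative F(x) = 3*x^5/5 - 2*x^3 at the endpoints):
  F(1) − F(−1) = -7/5 − (7/5) = -14/5.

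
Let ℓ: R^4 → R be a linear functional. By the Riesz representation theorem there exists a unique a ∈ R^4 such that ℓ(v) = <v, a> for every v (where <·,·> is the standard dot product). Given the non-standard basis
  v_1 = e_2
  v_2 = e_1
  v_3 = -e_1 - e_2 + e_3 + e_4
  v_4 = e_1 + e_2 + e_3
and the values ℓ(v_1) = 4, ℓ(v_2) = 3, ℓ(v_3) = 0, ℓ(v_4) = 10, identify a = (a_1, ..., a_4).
a = (3, 4, 3, 4)

Write a = (a_1, ..., a_4) in the standard basis. For each basis vector v_i, ℓ(v_i) = <v_i, a> is a linear equation in the a_j's. Collect the n equations into a matrix system V a = ℓ, where row i of V is v_i (expressed in the standard basis). Since V is invertible (lower-triangular with 1s on the diagonal, up to permutation), solve by back-substitution:
  V =
[[0, 1, 0, 0],
 [1, 0, 0, 0],
 [-1, -1, 1, 1],
 [1, 1, 1, 0]]
  V a = (4, 3, 0, 10)
Solving gives a = (3, 4, 3, 4).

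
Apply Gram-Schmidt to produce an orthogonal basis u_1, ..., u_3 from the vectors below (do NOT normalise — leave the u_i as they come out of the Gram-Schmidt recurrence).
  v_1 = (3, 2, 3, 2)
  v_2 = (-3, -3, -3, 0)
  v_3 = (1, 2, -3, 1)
Orthogonal basis:
  u_1 = (3, 2, 3, 2)
  u_2 = (-3/13, -15/13, -3/13, 24/13)
  u_3 = (1, 2, -3, 1)

Apply the Gram-Schmidt recurrence
  u_1 = v_1
  u_i = v_i − Σ_{j<i} ((v_i · u_j) / (u_j · u_j)) · u_j.

Step by step this gives:
  u_1 = (3, 2, 3, 2)
  u_2 = (-3/13, -15/13, -3/13, 24/13)
  u_3 = (1, 2, -3, 1)

Orthogonality check:
  u_2 · u_1 = 0 (should be 0)
  u_3 · u_1 = 0 (should be 0)
  u_3 · u_2 = 0 (should be 0)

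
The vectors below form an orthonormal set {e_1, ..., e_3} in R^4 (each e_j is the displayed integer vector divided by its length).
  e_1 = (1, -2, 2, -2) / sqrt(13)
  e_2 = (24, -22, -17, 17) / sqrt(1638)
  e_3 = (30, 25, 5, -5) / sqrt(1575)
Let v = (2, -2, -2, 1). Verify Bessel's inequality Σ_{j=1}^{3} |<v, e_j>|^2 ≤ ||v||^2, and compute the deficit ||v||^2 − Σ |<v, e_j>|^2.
Σ |<v, e_j>|^2 = 25/2; ||v||^2 = 13; deficit = 1/2

Write each e_j = u_j / sqrt(<u_j, u_j>) where u_j is the displayed integer vector. Then <v, e_j> = <v, u_j> / sqrt(<u_j, u_j>), so |<v, e_j>|^2 = <v, u_j>^2 / <u_j, u_j>.
Coefficients: <v, e_1> = 0/sqrt(13), <v, e_2> = 143/sqrt(1638), <v, e_3> = -5/sqrt(1575).
Square and sum: Σ |<v, e_j>|^2 = 25/2.
Compute ||v||^2 = v·v = 13.
Deficit = 13 − 25/2 = 1/2 ≥ 0, confirming Bessel's inequality. (The deficit equals ||v − Σ <v,e_j> e_j||^2, the squared distance from v to span{e_j}.)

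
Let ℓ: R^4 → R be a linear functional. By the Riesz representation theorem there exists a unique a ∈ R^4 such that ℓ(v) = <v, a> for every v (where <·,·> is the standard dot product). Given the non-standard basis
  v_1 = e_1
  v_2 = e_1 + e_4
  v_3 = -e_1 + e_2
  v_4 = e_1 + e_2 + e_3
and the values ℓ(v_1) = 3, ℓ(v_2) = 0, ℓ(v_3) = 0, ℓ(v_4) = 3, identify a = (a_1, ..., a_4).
a = (3, 3, -3, -3)

Write a = (a_1, ..., a_4) in the standard basis. For each basis vector v_i, ℓ(v_i) = <v_i, a> is a linear equation in the a_j's. Collect the n equations into a matrix system V a = ℓ, where row i of V is v_i (expressed in the standard basis). Since V is invertible (lower-triangular with 1s on the diagonal, up to permutation), solve by back-substitution:
  V =
[[1, 0, 0, 0],
 [1, 0, 0, 1],
 [-1, 1, 0, 0],
 [1, 1, 1, 0]]
  V a = (3, 0, 0, 3)
Solving gives a = (3, 3, -3, -3).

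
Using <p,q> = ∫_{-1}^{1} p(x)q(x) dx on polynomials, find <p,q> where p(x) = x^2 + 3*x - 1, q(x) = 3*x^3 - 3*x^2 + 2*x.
<p,q> = 42/5

Expand the product: p(x)·q(x) = 3*x^5 + 6*x^4 - 10*x^3 + 9*x^2 - 2*x.
∫_{-1}^{1} of each monomial x^k gives [2/(k+1) if k even, 0 if k odd]. Integrating term-by-term (or equivalently evaluating the antiderivative F(x) = x^6/2 + 6*x^5/5 - 5*x^4/2 + 3*x^3 - x^2 at the endpoints):
  F(1) − F(−1) = 6/5 − (-36/5) = 42/5.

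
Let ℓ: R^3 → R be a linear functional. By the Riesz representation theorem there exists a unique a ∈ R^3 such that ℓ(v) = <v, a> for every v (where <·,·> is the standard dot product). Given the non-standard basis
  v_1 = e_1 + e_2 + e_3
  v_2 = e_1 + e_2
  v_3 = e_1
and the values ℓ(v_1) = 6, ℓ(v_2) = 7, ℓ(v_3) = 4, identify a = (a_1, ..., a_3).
a = (4, 3, -1)

Write a = (a_1, ..., a_3) in the standard basis. For each basis vector v_i, ℓ(v_i) = <v_i, a> is a linear equation in the a_j's. Collect the n equations into a matrix system V a = ℓ, where row i of V is v_i (expressed in the standard basis). Since V is invertible (lower-triangular with 1s on the diagonal, up to permutation), solve by back-substitution:
  V =
[[1, 1, 1],
 [1, 1, 0],
 [1, 0, 0]]
  V a = (6, 7, 4)
Solving gives a = (4, 3, -1).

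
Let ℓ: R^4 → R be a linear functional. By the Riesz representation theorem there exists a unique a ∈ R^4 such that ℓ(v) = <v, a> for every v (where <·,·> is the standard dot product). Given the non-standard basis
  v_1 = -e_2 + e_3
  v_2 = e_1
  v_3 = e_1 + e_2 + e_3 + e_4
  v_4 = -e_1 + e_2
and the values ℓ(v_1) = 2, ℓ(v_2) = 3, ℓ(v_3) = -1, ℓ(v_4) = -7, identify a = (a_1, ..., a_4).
a = (3, -4, -2, 2)

Write a = (a_1, ..., a_4) in the standard basis. For each basis vector v_i, ℓ(v_i) = <v_i, a> is a linear equation in the a_j's. Collect the n equations into a matrix system V a = ℓ, where row i of V is v_i (expressed in the standard basis). Since V is invertible (lower-triangular with 1s on the diagonal, up to permutation), solve by back-substitution:
  V =
[[0, -1, 1, 0],
 [1, 0, 0, 0],
 [1, 1, 1, 1],
 [-1, 1, 0, 0]]
  V a = (2, 3, -1, -7)
Solving gives a = (3, -4, -2, 2).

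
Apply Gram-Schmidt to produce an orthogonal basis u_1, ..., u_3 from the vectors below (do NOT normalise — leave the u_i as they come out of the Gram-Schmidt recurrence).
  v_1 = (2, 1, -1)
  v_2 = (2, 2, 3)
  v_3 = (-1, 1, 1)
Orthogonal basis:
  u_1 = (2, 1, -1)
  u_2 = (1, 3/2, 7/2)
  u_3 = (-55/93, 88/93, -22/93)

Apply the Gram-Schmidt recurrence
  u_1 = v_1
  u_i = v_i − Σ_{j<i} ((v_i · u_j) / (u_j · u_j)) · u_j.

Step by step this gives:
  u_1 = (2, 1, -1)
  u_2 = (1, 3/2, 7/2)
  u_3 = (-55/93, 88/93, -22/93)

Orthogonality check:
  u_2 · u_1 = 0 (should be 0)
  u_3 · u_1 = 0 (should be 0)
  u_3 · u_2 = 0 (should be 0)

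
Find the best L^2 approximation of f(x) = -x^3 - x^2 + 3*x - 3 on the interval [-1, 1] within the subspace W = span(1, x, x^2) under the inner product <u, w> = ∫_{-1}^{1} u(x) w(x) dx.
g(x) = -x^2 + 12*x/5 - 3

The best approximation g ∈ W is the orthogonal projection of f onto W. Writing g = a_0 + a_1 x + a_2 x^2, the coefficients solve the normal equations G · a = b where
  G_{ij} = <φ_i, φ_j> and b_i = <f, φ_i>, with φ_0 = 1, φ_1 = x, φ_2 = x^2.
G =
  [2, 0, 2/3]
  [0, 2/3, 0]
  [2/3, 0, 2/5],
b = (-20/3, 8/5, -12/5).
Solving gives a_0 = -3, a_1 = 12/5, a_2 = -1, so
  g(x) = -x^2 + 12*x/5 - 3.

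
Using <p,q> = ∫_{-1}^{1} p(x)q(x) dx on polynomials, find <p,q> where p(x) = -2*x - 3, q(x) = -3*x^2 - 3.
<p,q> = 24

Expand the product: p(x)·q(x) = 6*x^3 + 9*x^2 + 6*x + 9.
∫_{-1}^{1} of each monomial x^k gives [2/(k+1) if k even, 0 if k odd]. Integrating term-by-term (or equivalently evaluating the antiderivative F(x) = 3*x^4/2 + 3*x^3 + 3*x^2 + 9*x at the endpoints):
  F(1) − F(−1) = 33/2 − (-15/2) = 24.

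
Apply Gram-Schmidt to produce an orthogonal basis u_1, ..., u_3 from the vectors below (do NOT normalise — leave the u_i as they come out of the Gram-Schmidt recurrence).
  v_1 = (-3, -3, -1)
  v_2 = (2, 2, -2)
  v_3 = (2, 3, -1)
Orthogonal basis:
  u_1 = (-3, -3, -1)
  u_2 = (8/19, 8/19, -48/19)
  u_3 = (-1/2, 1/2, 0)

Apply the Gram-Schmidt recurrence
  u_1 = v_1
  u_i = v_i − Σ_{j<i} ((v_i · u_j) / (u_j · u_j)) · u_j.

Step by step this gives:
  u_1 = (-3, -3, -1)
  u_2 = (8/19, 8/19, -48/19)
  u_3 = (-1/2, 1/2, 0)

Orthogonality check:
  u_2 · u_1 = 0 (should be 0)
  u_3 · u_1 = 0 (should be 0)
  u_3 · u_2 = 0 (should be 0)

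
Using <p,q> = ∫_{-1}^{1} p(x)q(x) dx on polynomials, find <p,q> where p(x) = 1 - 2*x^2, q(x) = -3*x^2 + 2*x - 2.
<p,q> = -14/15

Expand the product: p(x)·q(x) = 6*x^4 - 4*x^3 + x^2 + 2*x - 2.
∫_{-1}^{1} of each monomial x^k gives [2/(k+1) if k even, 0 if k odd]. Integrating term-by-term (or equivalently evaluating the antiderivative F(x) = 6*x^5/5 - x^4 + x^3/3 + x^2 - 2*x at the endpoints):
  F(1) − F(−1) = -7/15 − (7/15) = -14/15.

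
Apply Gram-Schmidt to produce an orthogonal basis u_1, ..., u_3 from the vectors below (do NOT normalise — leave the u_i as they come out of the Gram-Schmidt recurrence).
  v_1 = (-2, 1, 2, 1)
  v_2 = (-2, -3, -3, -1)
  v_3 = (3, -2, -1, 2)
Orthogonal basis:
  u_1 = (-2, 1, 2, 1)
  u_2 = (-16/5, -12/5, -9/5, -2/5)
  u_3 = (75/97, -162/97, 24/97, 264/97)

Apply the Gram-Schmidt recurrence
  u_1 = v_1
  u_i = v_i − Σ_{j<i} ((v_i · u_j) / (u_j · u_j)) · u_j.

Step by step this gives:
  u_1 = (-2, 1, 2, 1)
  u_2 = (-16/5, -12/5, -9/5, -2/5)
  u_3 = (75/97, -162/97, 24/97, 264/97)

Orthogonality check:
  u_2 · u_1 = 0 (should be 0)
  u_3 · u_1 = 0 (should be 0)
  u_3 · u_2 = 0 (should be 0)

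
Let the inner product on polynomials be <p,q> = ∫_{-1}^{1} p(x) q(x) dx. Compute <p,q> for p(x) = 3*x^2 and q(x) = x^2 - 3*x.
<p,q> = 6/5

Expand the product: p(x)·q(x) = 3*x^4 - 9*x^3.
∫_{-1}^{1} of each monomial x^k gives [2/(k+1) if k even, 0 if k odd]. Integrating term-by-term (or equivalently evaluating the antiderivative F(x) = 3*x^5/5 - 9*x^4/4 at the endpoints):
  F(1) − F(−1) = -33/20 − (-57/20) = 6/5.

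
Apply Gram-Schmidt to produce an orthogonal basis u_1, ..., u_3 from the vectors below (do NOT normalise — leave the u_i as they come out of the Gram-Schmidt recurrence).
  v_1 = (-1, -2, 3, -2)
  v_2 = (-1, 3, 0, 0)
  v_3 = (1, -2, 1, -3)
Orthogonal basis:
  u_1 = (-1, -2, 3, -2)
  u_2 = (-23/18, 22/9, 5/6, -5/9)
  u_3 = (174/155, 58/155, -20/31, -59/31)

Apply the Gram-Schmidt recurrence
  u_1 = v_1
  u_i = v_i − Σ_{j<i} ((v_i · u_j) / (u_j · u_j)) · u_j.

Step by step this gives:
  u_1 = (-1, -2, 3, -2)
  u_2 = (-23/18, 22/9, 5/6, -5/9)
  u_3 = (174/155, 58/155, -20/31, -59/31)

Orthogonality check:
  u_2 · u_1 = 0 (should be 0)
  u_3 · u_1 = 0 (should be 0)
  u_3 · u_2 = 0 (should be 0)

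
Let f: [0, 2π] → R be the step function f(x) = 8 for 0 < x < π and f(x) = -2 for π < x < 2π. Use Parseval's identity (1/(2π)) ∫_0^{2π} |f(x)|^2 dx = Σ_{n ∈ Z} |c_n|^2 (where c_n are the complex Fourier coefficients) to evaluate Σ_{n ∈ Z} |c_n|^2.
Σ |c_n|^2 = 34

Parseval equates the L^2 energy of f (normalised by 1/(2π)) with the ℓ^2 sum of its Fourier coefficients: (1/(2π)) ∫_0^{2π} |f|^2 = Σ |c_n|^2.
Compute the left side: (1/(2π)) [∫_0^π 8^2 dx + ∫_π^{2π} (-2)^2 dx] = (1/(2π)) · (64π + 4π) = (64 + 4)/2 = 34.
So Σ_{n ∈ Z} |c_n|^2 = 34.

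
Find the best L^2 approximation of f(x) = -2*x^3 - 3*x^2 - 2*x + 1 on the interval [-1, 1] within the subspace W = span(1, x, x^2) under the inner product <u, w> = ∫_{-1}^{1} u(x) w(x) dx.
g(x) = -3*x^2 - 16*x/5 + 1

The best approximation g ∈ W is the orthogonal projection of f onto W. Writing g = a_0 + a_1 x + a_2 x^2, the coefficients solve the normal equations G · a = b where
  G_{ij} = <φ_i, φ_j> and b_i = <f, φ_i>, with φ_0 = 1, φ_1 = x, φ_2 = x^2.
G =
  [2, 0, 2/3]
  [0, 2/3, 0]
  [2/3, 0, 2/5],
b = (0, -32/15, -8/15).
Solving gives a_0 = 1, a_1 = -16/5, a_2 = -3, so
  g(x) = -3*x^2 - 16*x/5 + 1.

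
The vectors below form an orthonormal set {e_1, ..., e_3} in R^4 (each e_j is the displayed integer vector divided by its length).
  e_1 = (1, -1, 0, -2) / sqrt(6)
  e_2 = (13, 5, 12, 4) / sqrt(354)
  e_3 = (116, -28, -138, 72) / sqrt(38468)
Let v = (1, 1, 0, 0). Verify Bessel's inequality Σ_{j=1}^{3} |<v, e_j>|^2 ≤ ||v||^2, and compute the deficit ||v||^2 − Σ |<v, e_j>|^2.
Σ |<v, e_j>|^2 = 182/163; ||v||^2 = 2; deficit = 144/163

Write each e_j = u_j / sqrt(<u_j, u_j>) where u_j is the displayed integer vector. Then <v, e_j> = <v, u_j> / sqrt(<u_j, u_j>), so |<v, e_j>|^2 = <v, u_j>^2 / <u_j, u_j>.
Coefficients: <v, e_1> = 0/sqrt(6), <v, e_2> = 18/sqrt(354), <v, e_3> = 88/sqrt(38468).
Square and sum: Σ |<v, e_j>|^2 = 182/163.
Compute ||v||^2 = v·v = 2.
Deficit = 2 − 182/163 = 144/163 ≥ 0, confirming Bessel's inequality. (The deficit equals ||v − Σ <v,e_j> e_j||^2, the squared distance from v to span{e_j}.)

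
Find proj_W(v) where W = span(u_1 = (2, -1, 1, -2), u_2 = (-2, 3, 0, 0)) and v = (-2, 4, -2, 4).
proj_W(v) = (-104/27, 224/81, -122/81, 244/81)

Set up U = [u_1 | ... | u_2] ∈ R^(4×2). The projector onto W = col(U) is P = U (U^T U)^(-1) U^T.
Compute U^T U =
  [10, -7]
  [-7, 13],
and U^T v = (-18, 16).
Solve U^T U · c = U^T v for the coefficients: c = (-122/81, 34/81). The projection is proj_W(v) = U c.
Check: (v - proj_W(v)) · u_1 = 0  (should be 0).
Check: (v - proj_W(v)) · u_2 = 0  (should be 0).
Result: proj_W(v) = (-104/27, 224/81, -122/81, 244/81).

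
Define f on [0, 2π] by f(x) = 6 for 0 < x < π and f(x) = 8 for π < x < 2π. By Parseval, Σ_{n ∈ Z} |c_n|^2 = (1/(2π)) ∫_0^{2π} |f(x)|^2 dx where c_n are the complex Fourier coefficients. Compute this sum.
Σ |c_n|^2 = 50

Parseval equates the L^2 energy of f (normalised by 1/(2π)) with the ℓ^2 sum of its Fourier coefficients: (1/(2π)) ∫_0^{2π} |f|^2 = Σ |c_n|^2.
Compute the left side: (1/(2π)) [∫_0^π 6^2 dx + ∫_π^{2π} 8^2 dx] = (1/(2π)) · (36π + 64π) = (36 + 64)/2 = 50.
So Σ_{n ∈ Z} |c_n|^2 = 50.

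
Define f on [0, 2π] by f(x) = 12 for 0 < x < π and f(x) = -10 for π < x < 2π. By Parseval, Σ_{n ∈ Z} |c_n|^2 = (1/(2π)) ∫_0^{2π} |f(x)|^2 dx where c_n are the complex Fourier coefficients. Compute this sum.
Σ |c_n|^2 = 122

Parseval equates the L^2 energy of f (normalised by 1/(2π)) with the ℓ^2 sum of its Fourier coefficients: (1/(2π)) ∫_0^{2π} |f|^2 = Σ |c_n|^2.
Compute the left side: (1/(2π)) [∫_0^π 12^2 dx + ∫_π^{2π} (-10)^2 dx] = (1/(2π)) · (144π + 100π) = (144 + 100)/2 = 122.
So Σ_{n ∈ Z} |c_n|^2 = 122.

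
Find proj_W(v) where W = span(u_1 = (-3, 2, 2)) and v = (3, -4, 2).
proj_W(v) = (39/17, -26/17, -26/17)

Set up U = [u_1 | ... | u_1] ∈ R^(3×1). The projector onto W = col(U) is P = U (U^T U)^(-1) U^T.
Compute U^T U =
  [17],
and U^T v = (-13).
Solve U^T U · c = U^T v for the coefficients: c = (-13/17). The projection is proj_W(v) = U c.
Check: (v - proj_W(v)) · u_1 = 0  (should be 0).
Result: proj_W(v) = (39/17, -26/17, -26/17).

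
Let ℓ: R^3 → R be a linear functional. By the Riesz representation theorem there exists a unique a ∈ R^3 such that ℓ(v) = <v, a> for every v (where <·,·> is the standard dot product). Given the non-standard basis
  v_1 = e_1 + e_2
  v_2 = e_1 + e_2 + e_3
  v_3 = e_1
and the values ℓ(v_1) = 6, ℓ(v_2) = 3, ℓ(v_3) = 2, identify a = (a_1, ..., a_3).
a = (2, 4, -3)

Write a = (a_1, ..., a_3) in the standard basis. For each basis vector v_i, ℓ(v_i) = <v_i, a> is a linear equation in the a_j's. Collect the n equations into a matrix system V a = ℓ, where row i of V is v_i (expressed in the standard basis). Since V is invertible (lower-triangular with 1s on the diagonal, up to permutation), solve by back-substitution:
  V =
[[1, 1, 0],
 [1, 1, 1],
 [1, 0, 0]]
  V a = (6, 3, 2)
Solving gives a = (2, 4, -3).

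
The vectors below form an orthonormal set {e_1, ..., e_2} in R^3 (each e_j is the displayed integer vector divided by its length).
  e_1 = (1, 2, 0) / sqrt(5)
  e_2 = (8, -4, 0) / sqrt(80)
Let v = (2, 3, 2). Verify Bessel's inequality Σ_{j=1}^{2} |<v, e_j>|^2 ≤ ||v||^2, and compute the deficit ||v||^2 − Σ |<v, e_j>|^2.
Σ |<v, e_j>|^2 = 13; ||v||^2 = 17; deficit = 4

Write each e_j = u_j / sqrt(<u_j, u_j>) where u_j is the displayed integer vector. Then <v, e_j> = <v, u_j> / sqrt(<u_j, u_j>), so |<v, e_j>|^2 = <v, u_j>^2 / <u_j, u_j>.
Coefficients: <v, e_1> = 8/sqrt(5), <v, e_2> = 4/sqrt(80).
Square and sum: Σ |<v, e_j>|^2 = 13.
Compute ||v||^2 = v·v = 17.
Deficit = 17 − 13 = 4 ≥ 0, confirming Bessel's inequality. (The deficit equals ||v − Σ <v,e_j> e_j||^2, the squared distance from v to span{e_j}.)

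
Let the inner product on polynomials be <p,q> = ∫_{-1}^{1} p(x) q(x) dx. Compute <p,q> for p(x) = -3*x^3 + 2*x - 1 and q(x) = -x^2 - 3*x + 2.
<p,q> = -56/15

Expand the product: p(x)·q(x) = 3*x^5 + 9*x^4 - 8*x^3 - 5*x^2 + 7*x - 2.
∫_{-1}^{1} of each monomial x^k gives [2/(k+1) if k even, 0 if k odd]. Integrating term-by-term (or equivalently evaluating the antiderivative F(x) = x^6/2 + 9*x^5/5 - 2*x^4 - 5*x^3/3 + 7*x^2/2 - 2*x at the endpoints):
  F(1) − F(−1) = 2/15 − (58/15) = -56/15.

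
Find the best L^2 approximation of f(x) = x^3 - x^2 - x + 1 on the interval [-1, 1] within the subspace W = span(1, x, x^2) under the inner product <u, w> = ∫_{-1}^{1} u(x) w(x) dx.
g(x) = -x^2 - 2*x/5 + 1

The best approximation g ∈ W is the orthogonal projection of f onto W. Writing g = a_0 + a_1 x + a_2 x^2, the coefficients solve the normal equations G · a = b where
  G_{ij} = <φ_i, φ_j> and b_i = <f, φ_i>, with φ_0 = 1, φ_1 = x, φ_2 = x^2.
G =
  [2, 0, 2/3]
  [0, 2/3, 0]
  [2/3, 0, 2/5],
b = (4/3, -4/15, 4/15).
Solving gives a_0 = 1, a_1 = -2/5, a_2 = -1, so
  g(x) = -x^2 - 2*x/5 + 1.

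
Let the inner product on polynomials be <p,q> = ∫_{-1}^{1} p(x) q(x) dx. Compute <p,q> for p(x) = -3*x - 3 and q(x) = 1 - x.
<p,q> = -4

Expand the product: p(x)·q(x) = 3*x^2 - 3.
∫_{-1}^{1} of each monomial x^k gives [2/(k+1) if k even, 0 if k odd]. Integrating term-by-term (or equivalently evaluating the antiderivative F(x) = x^3 - 3*x at the endpoints):
  F(1) − F(−1) = -2 − (2) = -4.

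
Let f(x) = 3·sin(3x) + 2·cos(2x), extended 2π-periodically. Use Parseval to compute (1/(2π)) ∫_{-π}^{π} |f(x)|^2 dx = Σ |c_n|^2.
Σ |c_n|^2 = 13/2

Expand |f|^2 and use orthogonality of {sin(nx), cos(mx)} on [-π, π]:
  ∫_{-π}^{π} sin(nx)^2 dx = π, ∫ cos(mx)^2 dx = π, and cross terms integrate to 0.
So ∫_{-π}^{π} f(x)^2 dx = 3^2 · π + 2^2 · π = (9 + 4)π.
Divide by 2π: (9 + 4)/2 = 13/2.
By Parseval, this equals Σ |c_n|^2.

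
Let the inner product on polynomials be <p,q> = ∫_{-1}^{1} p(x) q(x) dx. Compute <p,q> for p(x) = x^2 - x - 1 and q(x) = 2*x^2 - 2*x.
<p,q> = 4/5

Expand the product: p(x)·q(x) = 2*x^4 - 4*x^3 + 2*x.
∫_{-1}^{1} of each monomial x^k gives [2/(k+1) if k even, 0 if k odd]. Integrating term-by-term (or equivalently evaluating the antiderivative F(x) = 2*x^5/5 - x^4 + x^2 at the endpoints):
  F(1) − F(−1) = 2/5 − (-2/5) = 4/5.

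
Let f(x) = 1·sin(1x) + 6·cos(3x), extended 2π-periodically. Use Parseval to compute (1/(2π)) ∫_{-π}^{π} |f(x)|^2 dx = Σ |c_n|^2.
Σ |c_n|^2 = 37/2

Expand |f|^2 and use orthogonality of {sin(nx), cos(mx)} on [-π, π]:
  ∫_{-π}^{π} sin(nx)^2 dx = π, ∫ cos(mx)^2 dx = π, and cross terms integrate to 0.
So ∫_{-π}^{π} f(x)^2 dx = 1^2 · π + 6^2 · π = (1 + 36)π.
Divide by 2π: (1 + 36)/2 = 37/2.
By Parseval, this equals Σ |c_n|^2.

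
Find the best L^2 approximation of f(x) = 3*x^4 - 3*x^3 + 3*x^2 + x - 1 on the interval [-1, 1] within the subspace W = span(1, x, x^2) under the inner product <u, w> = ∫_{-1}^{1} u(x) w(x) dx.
g(x) = 39*x^2/7 - 4*x/5 - 44/35

The best approximation g ∈ W is the orthogonal projection of f onto W. Writing g = a_0 + a_1 x + a_2 x^2, the coefficients solve the normal equations G · a = b where
  G_{ij} = <φ_i, φ_j> and b_i = <f, φ_i>, with φ_0 = 1, φ_1 = x, φ_2 = x^2.
G =
  [2, 0, 2/3]
  [0, 2/3, 0]
  [2/3, 0, 2/5],
b = (6/5, -8/15, 146/105).
Solving gives a_0 = -44/35, a_1 = -4/5, a_2 = 39/7, so
  g(x) = 39*x^2/7 - 4*x/5 - 44/35.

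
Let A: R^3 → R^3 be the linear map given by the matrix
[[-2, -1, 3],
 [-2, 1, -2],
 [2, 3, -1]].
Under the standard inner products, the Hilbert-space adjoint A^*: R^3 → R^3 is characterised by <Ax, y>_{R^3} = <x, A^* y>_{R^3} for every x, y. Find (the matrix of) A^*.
A^* = A^T =
[[-2, -2, 2],
 [-1, 1, 3],
 [3, -2, -1]]

For real matrices with standard dot products, the defining identity <Ax, y> = <x, A^* y> gives (Ax)^T y = x^T (A^*) y, i.e. x^T A^T y = x^T (A^*) y. Since this holds for all x, y, we must have A^* = A^T. Therefore
A^* =
[[-2, -2, 2],
 [-1, 1, 3],
 [3, -2, -1]].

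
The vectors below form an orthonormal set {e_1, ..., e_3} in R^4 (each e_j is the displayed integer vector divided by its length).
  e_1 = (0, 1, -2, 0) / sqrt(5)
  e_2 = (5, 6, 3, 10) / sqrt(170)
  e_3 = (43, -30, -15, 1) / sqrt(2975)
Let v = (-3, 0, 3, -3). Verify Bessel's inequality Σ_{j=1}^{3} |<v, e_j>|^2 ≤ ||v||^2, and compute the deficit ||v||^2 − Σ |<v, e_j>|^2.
Σ |<v, e_j>|^2 = 4437/175; ||v||^2 = 27; deficit = 288/175

Write each e_j = u_j / sqrt(<u_j, u_j>) where u_j is the displayed integer vector. Then <v, e_j> = <v, u_j> / sqrt(<u_j, u_j>), so |<v, e_j>|^2 = <v, u_j>^2 / <u_j, u_j>.
Coefficients: <v, e_1> = -6/sqrt(5), <v, e_2> = -36/sqrt(170), <v, e_3> = -177/sqrt(2975).
Square and sum: Σ |<v, e_j>|^2 = 4437/175.
Compute ||v||^2 = v·v = 27.
Deficit = 27 − 4437/175 = 288/175 ≥ 0, confirming Bessel's inequality. (The deficit equals ||v − Σ <v,e_j> e_j||^2, the squared distance from v to span{e_j}.)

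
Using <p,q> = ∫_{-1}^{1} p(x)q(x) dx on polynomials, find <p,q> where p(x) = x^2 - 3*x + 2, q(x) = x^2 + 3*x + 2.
<p,q> = 76/15

Expand the product: p(x)·q(x) = x^4 - 5*x^2 + 4.
∫_{-1}^{1} of each monomial x^k gives [2/(k+1) if k even, 0 if k odd]. Integrating term-by-term (or equivalently evaluating the antiderivative F(x) = x^5/5 - 5*x^3/3 + 4*x at the endpoints):
  F(1) − F(−1) = 38/15 − (-38/15) = 76/15.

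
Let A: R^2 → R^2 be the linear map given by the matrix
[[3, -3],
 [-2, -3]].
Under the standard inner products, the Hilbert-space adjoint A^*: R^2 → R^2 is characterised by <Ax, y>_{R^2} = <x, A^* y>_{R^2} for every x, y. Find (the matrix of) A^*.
A^* = A^T =
[[3, -2],
 [-3, -3]]

For real matrices with standard dot products, the defining identity <Ax, y> = <x, A^* y> gives (Ax)^T y = x^T (A^*) y, i.e. x^T A^T y = x^T (A^*) y. Since this holds for all x, y, we must have A^* = A^T. Therefore
A^* =
[[3, -2],
 [-3, -3]].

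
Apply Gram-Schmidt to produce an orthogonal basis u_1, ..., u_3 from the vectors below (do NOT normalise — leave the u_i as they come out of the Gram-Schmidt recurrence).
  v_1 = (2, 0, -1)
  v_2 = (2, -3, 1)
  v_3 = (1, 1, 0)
Orthogonal basis:
  u_1 = (2, 0, -1)
  u_2 = (4/5, -3, 8/5)
  u_3 = (21/61, 28/61, 42/61)

Apply the Gram-Schmidt recurrence
  u_1 = v_1
  u_i = v_i − Σ_{j<i} ((v_i · u_j) / (u_j · u_j)) · u_j.

Step by step this gives:
  u_1 = (2, 0, -1)
  u_2 = (4/5, -3, 8/5)
  u_3 = (21/61, 28/61, 42/61)

Orthogonality check:
  u_2 · u_1 = 0 (should be 0)
  u_3 · u_1 = 0 (should be 0)
  u_3 · u_2 = 0 (should be 0)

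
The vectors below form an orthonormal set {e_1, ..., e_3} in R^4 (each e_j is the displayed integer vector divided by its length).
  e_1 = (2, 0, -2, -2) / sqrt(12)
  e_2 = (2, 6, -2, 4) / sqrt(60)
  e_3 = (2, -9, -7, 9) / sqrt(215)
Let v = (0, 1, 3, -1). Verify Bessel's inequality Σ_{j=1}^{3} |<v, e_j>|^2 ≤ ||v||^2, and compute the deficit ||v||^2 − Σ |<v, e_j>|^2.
Σ |<v, e_j>|^2 = 373/43; ||v||^2 = 11; deficit = 100/43

Write each e_j = u_j / sqrt(<u_j, u_j>) where u_j is the displayed integer vector. Then <v, e_j> = <v, u_j> / sqrt(<u_j, u_j>), so |<v, e_j>|^2 = <v, u_j>^2 / <u_j, u_j>.
Coefficients: <v, e_1> = -4/sqrt(12), <v, e_2> = -4/sqrt(60), <v, e_3> = -39/sqrt(215).
Square and sum: Σ |<v, e_j>|^2 = 373/43.
Compute ||v||^2 = v·v = 11.
Deficit = 11 − 373/43 = 100/43 ≥ 0, confirming Bessel's inequality. (The deficit equals ||v − Σ <v,e_j> e_j||^2, the squared distance from v to span{e_j}.)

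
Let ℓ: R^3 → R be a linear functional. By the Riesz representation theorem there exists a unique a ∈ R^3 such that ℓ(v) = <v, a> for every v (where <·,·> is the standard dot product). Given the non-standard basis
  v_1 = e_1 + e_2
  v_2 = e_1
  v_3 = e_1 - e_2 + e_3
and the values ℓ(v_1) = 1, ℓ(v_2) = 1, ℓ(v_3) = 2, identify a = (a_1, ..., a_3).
a = (1, 0, 1)

Write a = (a_1, ..., a_3) in the standard basis. For each basis vector v_i, ℓ(v_i) = <v_i, a> is a linear equation in the a_j's. Collect the n equations into a matrix system V a = ℓ, where row i of V is v_i (expressed in the standard basis). Since V is invertible (lower-triangular with 1s on the diagonal, up to permutation), solve by back-substitution:
  V =
[[1, 1, 0],
 [1, 0, 0],
 [1, -1, 1]]
  V a = (1, 1, 2)
Solving gives a = (1, 0, 1).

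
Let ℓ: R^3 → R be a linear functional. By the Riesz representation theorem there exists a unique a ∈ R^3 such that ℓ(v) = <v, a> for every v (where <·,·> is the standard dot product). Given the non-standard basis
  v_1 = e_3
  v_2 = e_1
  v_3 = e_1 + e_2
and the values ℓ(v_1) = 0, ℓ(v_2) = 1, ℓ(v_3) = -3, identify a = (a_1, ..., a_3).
a = (1, -4, 0)

Write a = (a_1, ..., a_3) in the standard basis. For each basis vector v_i, ℓ(v_i) = <v_i, a> is a linear equation in the a_j's. Collect the n equations into a matrix system V a = ℓ, where row i of V is v_i (expressed in the standard basis). Since V is invertible (lower-triangular with 1s on the diagonal, up to permutation), solve by back-substitution:
  V =
[[0, 0, 1],
 [1, 0, 0],
 [1, 1, 0]]
  V a = (0, 1, -3)
Solving gives a = (1, -4, 0).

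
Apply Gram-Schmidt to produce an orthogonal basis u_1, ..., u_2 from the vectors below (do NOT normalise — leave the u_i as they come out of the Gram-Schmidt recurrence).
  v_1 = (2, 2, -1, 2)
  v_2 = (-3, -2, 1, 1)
Orthogonal basis:
  u_1 = (2, 2, -1, 2)
  u_2 = (-21/13, -8/13, 4/13, 31/13)

Apply the Gram-Schmidt recurrence
  u_1 = v_1
  u_i = v_i − Σ_{j<i} ((v_i · u_j) / (u_j · u_j)) · u_j.

Step by step this gives:
  u_1 = (2, 2, -1, 2)
  u_2 = (-21/13, -8/13, 4/13, 31/13)

Orthogonality check:
  u_2 · u_1 = 0 (should be 0)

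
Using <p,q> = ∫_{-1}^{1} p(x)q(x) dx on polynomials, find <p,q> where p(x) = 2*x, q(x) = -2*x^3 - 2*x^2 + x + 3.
<p,q> = -4/15

Expand the product: p(x)·q(x) = -4*x^4 - 4*x^3 + 2*x^2 + 6*x.
∫_{-1}^{1} of each monomial x^k gives [2/(k+1) if k even, 0 if k odd]. Integrating term-by-term (or equivalently evaluating the antiderivative F(x) = -4*x^5/5 - x^4 + 2*x^3/3 + 3*x^2 at the endpoints):
  F(1) − F(−1) = 28/15 − (32/15) = -4/15.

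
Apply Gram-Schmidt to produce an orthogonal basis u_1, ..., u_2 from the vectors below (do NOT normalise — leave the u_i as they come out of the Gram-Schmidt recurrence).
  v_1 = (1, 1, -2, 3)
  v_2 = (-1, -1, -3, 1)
Orthogonal basis:
  u_1 = (1, 1, -2, 3)
  u_2 = (-22/15, -22/15, -31/15, -2/5)

Apply the Gram-Schmidt recurrence
  u_1 = v_1
  u_i = v_i − Σ_{j<i} ((v_i · u_j) / (u_j · u_j)) · u_j.

Step by step this gives:
  u_1 = (1, 1, -2, 3)
  u_2 = (-22/15, -22/15, -31/15, -2/5)

Orthogonality check:
  u_2 · u_1 = 0 (should be 0)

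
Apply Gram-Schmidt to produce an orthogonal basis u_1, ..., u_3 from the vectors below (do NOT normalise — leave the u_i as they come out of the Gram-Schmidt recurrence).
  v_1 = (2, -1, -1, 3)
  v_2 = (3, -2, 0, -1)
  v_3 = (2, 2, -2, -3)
Orthogonal basis:
  u_1 = (2, -1, -1, 3)
  u_2 = (7/3, -5/3, 1/3, -2)
  u_3 = (52/37, 95/37, -93/37, -34/37)

Apply the Gram-Schmidt recurrence
  u_1 = v_1
  u_i = v_i − Σ_{j<i} ((v_i · u_j) / (u_j · u_j)) · u_j.

Step by step this gives:
  u_1 = (2, -1, -1, 3)
  u_2 = (7/3, -5/3, 1/3, -2)
  u_3 = (52/37, 95/37, -93/37, -34/37)

Orthogonality check:
  u_2 · u_1 = 0 (should be 0)
  u_3 · u_1 = 0 (should be 0)
  u_3 · u_2 = 0 (should be 0)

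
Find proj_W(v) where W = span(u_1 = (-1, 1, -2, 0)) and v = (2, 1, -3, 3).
proj_W(v) = (-5/6, 5/6, -5/3, 0)

Set up U = [u_1 | ... | u_1] ∈ R^(4×1). The projector onto W = col(U) is P = U (U^T U)^(-1) U^T.
Compute U^T U =
  [6],
and U^T v = (5).
Solve U^T U · c = U^T v for the coefficients: c = (5/6). The projection is proj_W(v) = U c.
Check: (v - proj_W(v)) · u_1 = 0  (should be 0).
Result: proj_W(v) = (-5/6, 5/6, -5/3, 0).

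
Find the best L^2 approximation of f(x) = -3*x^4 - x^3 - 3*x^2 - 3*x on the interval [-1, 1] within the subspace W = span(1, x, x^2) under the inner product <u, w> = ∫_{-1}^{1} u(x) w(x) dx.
g(x) = -39*x^2/7 - 18*x/5 + 9/35

The best approximation g ∈ W is the orthogonal projection of f onto W. Writing g = a_0 + a_1 x + a_2 x^2, the coefficients solve the normal equations G · a = b where
  G_{ij} = <φ_i, φ_j> and b_i = <f, φ_i>, with φ_0 = 1, φ_1 = x, φ_2 = x^2.
G =
  [2, 0, 2/3]
  [0, 2/3, 0]
  [2/3, 0, 2/5],
b = (-16/5, -12/5, -72/35).
Solving gives a_0 = 9/35, a_1 = -18/5, a_2 = -39/7, so
  g(x) = -39*x^2/7 - 18*x/5 + 9/35.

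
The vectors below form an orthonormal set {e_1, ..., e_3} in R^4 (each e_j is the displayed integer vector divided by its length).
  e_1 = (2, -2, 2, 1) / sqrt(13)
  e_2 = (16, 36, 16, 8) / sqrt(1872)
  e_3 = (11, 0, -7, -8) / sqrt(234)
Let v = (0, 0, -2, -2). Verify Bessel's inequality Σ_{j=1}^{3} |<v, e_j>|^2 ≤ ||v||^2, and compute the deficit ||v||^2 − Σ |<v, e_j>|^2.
Σ |<v, e_j>|^2 = 102/13; ||v||^2 = 8; deficit = 2/13

Write each e_j = u_j / sqrt(<u_j, u_j>) where u_j is the displayed integer vector. Then <v, e_j> = <v, u_j> / sqrt(<u_j, u_j>), so |<v, e_j>|^2 = <v, u_j>^2 / <u_j, u_j>.
Coefficients: <v, e_1> = -6/sqrt(13), <v, e_2> = -48/sqrt(1872), <v, e_3> = 30/sqrt(234).
Square and sum: Σ |<v, e_j>|^2 = 102/13.
Compute ||v||^2 = v·v = 8.
Deficit = 8 − 102/13 = 2/13 ≥ 0, confirming Bessel's inequality. (The deficit equals ||v − Σ <v,e_j> e_j||^2, the squared distance from v to span{e_j}.)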